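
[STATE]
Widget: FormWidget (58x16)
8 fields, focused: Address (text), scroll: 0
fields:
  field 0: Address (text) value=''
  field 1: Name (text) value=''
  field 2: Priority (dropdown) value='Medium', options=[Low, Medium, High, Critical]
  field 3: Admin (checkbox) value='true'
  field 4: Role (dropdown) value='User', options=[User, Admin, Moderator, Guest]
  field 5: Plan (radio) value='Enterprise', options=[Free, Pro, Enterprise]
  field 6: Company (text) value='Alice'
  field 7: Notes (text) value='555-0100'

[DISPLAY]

> Address:    [                                          ]
  Name:       [                                          ]
  Priority:   [Medium                                   ▼]
  Admin:      [x]                                         
  Role:       [User                                     ▼]
  Plan:       ( ) Free  ( ) Pro  (●) Enterprise           
  Company:    [Alice                                     ]
  Notes:      [555-0100                                  ]
                                                          
                                                          
                                                          
                                                          
                                                          
                                                          
                                                          
                                                          


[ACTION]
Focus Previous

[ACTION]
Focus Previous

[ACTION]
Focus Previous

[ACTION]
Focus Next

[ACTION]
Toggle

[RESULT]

  Address:    [                                          ]
  Name:       [                                          ]
  Priority:   [Medium                                   ▼]
  Admin:      [x]                                         
  Role:       [User                                     ▼]
  Plan:       ( ) Free  ( ) Pro  (●) Enterprise           
> Company:    [Alice                                     ]
  Notes:      [555-0100                                  ]
                                                          
                                                          
                                                          
                                                          
                                                          
                                                          
                                                          
                                                          


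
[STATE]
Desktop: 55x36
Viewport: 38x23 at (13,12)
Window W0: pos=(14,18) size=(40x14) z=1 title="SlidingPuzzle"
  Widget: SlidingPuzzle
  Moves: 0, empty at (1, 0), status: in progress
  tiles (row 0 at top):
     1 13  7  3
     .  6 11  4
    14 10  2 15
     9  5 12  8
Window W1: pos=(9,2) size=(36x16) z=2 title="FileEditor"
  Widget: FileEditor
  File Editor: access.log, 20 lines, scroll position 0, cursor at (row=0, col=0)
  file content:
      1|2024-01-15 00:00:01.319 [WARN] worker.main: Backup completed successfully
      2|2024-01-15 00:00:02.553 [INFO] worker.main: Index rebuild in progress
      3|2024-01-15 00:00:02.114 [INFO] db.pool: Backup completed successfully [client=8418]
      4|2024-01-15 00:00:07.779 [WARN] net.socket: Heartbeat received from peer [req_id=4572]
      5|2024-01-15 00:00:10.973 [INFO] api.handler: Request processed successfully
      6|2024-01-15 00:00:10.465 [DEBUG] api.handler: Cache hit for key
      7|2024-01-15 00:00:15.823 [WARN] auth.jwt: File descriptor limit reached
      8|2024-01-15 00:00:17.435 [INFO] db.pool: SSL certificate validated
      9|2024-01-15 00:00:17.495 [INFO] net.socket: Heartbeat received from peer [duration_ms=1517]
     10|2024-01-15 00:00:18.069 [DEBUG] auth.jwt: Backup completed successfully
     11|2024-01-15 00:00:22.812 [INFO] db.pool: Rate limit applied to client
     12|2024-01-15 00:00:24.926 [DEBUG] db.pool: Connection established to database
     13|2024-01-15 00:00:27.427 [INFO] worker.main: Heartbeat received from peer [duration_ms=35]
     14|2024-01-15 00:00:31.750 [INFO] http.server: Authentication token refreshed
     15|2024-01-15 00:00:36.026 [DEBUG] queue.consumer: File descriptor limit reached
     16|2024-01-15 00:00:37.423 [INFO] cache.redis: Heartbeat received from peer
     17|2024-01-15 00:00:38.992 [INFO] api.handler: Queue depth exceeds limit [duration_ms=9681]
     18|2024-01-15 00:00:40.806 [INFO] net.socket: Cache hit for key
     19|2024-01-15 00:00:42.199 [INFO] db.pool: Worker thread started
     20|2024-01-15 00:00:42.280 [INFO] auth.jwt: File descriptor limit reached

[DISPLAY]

4-01-15 00:00:17.435 [INFO] db░┃      
4-01-15 00:00:17.495 [INFO] ne░┃      
4-01-15 00:00:18.069 [DEBUG] a░┃      
4-01-15 00:00:22.812 [INFO] db░┃      
4-01-15 00:00:24.926 [DEBUG] d▼┃      
━━━━━━━━━━━━━━━━━━━━━━━━━━━━━━━┛      
 ┏━━━━━━━━━━━━━━━━━━━━━━━━━━━━━━━━━━━━
 ┃ SlidingPuzzle                      
 ┠────────────────────────────────────
 ┃┌────┬────┬────┬────┐               
 ┃│  1 │ 13 │  7 │  3 │               
 ┃├────┼────┼────┼────┤               
 ┃│    │  6 │ 11 │  4 │               
 ┃├────┼────┼────┼────┤               
 ┃│ 14 │ 10 │  2 │ 15 │               
 ┃├────┼────┼────┼────┤               
 ┃│  9 │  5 │ 12 │  8 │               
 ┃└────┴────┴────┴────┘               
 ┃Moves: 0                            
 ┗━━━━━━━━━━━━━━━━━━━━━━━━━━━━━━━━━━━━
                                      
                                      
                                      


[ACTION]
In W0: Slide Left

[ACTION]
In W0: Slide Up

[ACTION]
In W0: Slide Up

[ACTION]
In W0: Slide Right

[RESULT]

4-01-15 00:00:17.435 [INFO] db░┃      
4-01-15 00:00:17.495 [INFO] ne░┃      
4-01-15 00:00:18.069 [DEBUG] a░┃      
4-01-15 00:00:22.812 [INFO] db░┃      
4-01-15 00:00:24.926 [DEBUG] d▼┃      
━━━━━━━━━━━━━━━━━━━━━━━━━━━━━━━┛      
 ┏━━━━━━━━━━━━━━━━━━━━━━━━━━━━━━━━━━━━
 ┃ SlidingPuzzle                      
 ┠────────────────────────────────────
 ┃┌────┬────┬────┬────┐               
 ┃│  1 │ 13 │  7 │  3 │               
 ┃├────┼────┼────┼────┤               
 ┃│  6 │ 10 │ 11 │  4 │               
 ┃├────┼────┼────┼────┤               
 ┃│ 14 │  5 │  2 │ 15 │               
 ┃├────┼────┼────┼────┤               
 ┃│    │  9 │ 12 │  8 │               
 ┃└────┴────┴────┴────┘               
 ┃Moves: 4                            
 ┗━━━━━━━━━━━━━━━━━━━━━━━━━━━━━━━━━━━━
                                      
                                      
                                      


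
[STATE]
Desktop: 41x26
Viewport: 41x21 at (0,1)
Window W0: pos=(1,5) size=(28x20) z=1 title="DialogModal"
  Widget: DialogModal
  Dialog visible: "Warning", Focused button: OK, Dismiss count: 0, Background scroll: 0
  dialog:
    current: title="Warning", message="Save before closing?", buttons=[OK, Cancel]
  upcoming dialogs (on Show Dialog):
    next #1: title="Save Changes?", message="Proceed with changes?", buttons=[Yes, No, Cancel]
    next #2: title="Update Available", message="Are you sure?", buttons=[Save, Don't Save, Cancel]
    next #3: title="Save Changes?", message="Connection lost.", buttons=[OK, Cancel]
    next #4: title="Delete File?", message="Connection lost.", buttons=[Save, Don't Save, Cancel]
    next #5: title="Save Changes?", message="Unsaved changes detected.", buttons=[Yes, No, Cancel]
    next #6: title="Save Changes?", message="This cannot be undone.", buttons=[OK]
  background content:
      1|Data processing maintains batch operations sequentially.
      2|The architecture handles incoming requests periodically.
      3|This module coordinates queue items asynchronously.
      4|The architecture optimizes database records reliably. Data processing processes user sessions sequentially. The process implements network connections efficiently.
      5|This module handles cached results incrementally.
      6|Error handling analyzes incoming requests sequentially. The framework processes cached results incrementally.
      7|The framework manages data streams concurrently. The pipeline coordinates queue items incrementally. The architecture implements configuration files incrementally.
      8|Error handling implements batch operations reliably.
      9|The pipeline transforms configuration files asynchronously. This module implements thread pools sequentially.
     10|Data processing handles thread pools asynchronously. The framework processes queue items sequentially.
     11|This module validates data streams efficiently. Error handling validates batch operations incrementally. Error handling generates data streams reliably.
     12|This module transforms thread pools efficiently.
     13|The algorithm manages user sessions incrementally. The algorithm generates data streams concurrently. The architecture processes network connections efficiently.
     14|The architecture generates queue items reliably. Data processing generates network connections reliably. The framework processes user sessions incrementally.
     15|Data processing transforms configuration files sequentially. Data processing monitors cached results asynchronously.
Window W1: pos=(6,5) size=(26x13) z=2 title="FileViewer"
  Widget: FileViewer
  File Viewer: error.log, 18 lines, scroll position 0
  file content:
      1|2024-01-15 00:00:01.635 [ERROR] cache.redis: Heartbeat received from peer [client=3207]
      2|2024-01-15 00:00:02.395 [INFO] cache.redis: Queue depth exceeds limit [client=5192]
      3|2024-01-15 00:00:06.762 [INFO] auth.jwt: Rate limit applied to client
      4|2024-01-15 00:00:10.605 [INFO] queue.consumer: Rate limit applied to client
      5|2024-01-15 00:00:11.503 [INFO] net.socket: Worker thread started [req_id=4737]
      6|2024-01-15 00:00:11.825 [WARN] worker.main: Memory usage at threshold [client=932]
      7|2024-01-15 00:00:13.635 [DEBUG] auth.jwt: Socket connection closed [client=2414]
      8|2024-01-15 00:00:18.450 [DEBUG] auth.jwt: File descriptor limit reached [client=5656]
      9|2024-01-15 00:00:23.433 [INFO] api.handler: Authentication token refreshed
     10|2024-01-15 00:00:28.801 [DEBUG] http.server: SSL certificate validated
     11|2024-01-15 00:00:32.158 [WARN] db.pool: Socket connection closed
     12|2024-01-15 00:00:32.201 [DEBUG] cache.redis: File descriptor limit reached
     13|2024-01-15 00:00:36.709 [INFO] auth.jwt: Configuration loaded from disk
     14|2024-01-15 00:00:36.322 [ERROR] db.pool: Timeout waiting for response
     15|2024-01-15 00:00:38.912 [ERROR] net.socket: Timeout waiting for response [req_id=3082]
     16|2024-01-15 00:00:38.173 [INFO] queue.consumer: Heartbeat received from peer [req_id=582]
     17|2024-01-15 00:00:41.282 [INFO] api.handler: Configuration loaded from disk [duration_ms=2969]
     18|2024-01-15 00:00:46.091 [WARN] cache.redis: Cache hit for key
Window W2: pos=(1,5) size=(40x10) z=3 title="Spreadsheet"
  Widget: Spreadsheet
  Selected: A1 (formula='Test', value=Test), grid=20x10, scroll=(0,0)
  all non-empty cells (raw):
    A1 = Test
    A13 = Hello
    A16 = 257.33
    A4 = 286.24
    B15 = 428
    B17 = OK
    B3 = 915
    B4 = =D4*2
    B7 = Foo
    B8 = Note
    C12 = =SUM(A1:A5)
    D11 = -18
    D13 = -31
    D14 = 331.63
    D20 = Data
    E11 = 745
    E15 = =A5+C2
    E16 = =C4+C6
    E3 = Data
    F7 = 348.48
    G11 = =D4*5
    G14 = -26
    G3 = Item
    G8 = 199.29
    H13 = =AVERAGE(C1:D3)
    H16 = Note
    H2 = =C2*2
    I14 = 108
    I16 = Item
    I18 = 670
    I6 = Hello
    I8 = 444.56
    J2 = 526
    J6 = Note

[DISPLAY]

                                         
                                         
                                         
                                         
 ┏━━━━━━━━━━━━━━━━━━━━━━━━━━━━━━━━━━━━━━┓
 ┃ Spreadsheet                          ┃
 ┠──────────────────────────────────────┨
 ┃A1: Test                              ┃
 ┃       A       B       C       D      ┃
 ┃--------------------------------------┃
 ┃  1 [Test]         0       0       0  ┃
 ┃  2        0       0       0       0  ┃
 ┃  3        0     915       0       0Da┃
 ┗━━━━━━━━━━━━━━━━━━━━━━━━━━━━━━━━━━━━━━┛
 ┃Er│S┃2024-01-15 00:00:18.450░┃         
 ┃Th│ ┃2024-01-15 00:00:23.433▼┃         
 ┃Da└─┗━━━━━━━━━━━━━━━━━━━━━━━━┛         
 ┃This module validates data┃            
 ┃This module transforms thr┃            
 ┃The algorithm manages user┃            
 ┃The architecture generates┃            


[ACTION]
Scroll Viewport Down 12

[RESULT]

 ┏━━━━━━━━━━━━━━━━━━━━━━━━━━━━━━━━━━━━━━┓
 ┃ Spreadsheet                          ┃
 ┠──────────────────────────────────────┨
 ┃A1: Test                              ┃
 ┃       A       B       C       D      ┃
 ┃--------------------------------------┃
 ┃  1 [Test]         0       0       0  ┃
 ┃  2        0       0       0       0  ┃
 ┃  3        0     915       0       0Da┃
 ┗━━━━━━━━━━━━━━━━━━━━━━━━━━━━━━━━━━━━━━┛
 ┃Er│S┃2024-01-15 00:00:18.450░┃         
 ┃Th│ ┃2024-01-15 00:00:23.433▼┃         
 ┃Da└─┗━━━━━━━━━━━━━━━━━━━━━━━━┛         
 ┃This module validates data┃            
 ┃This module transforms thr┃            
 ┃The algorithm manages user┃            
 ┃The architecture generates┃            
 ┃Data processing transforms┃            
 ┃                          ┃            
 ┗━━━━━━━━━━━━━━━━━━━━━━━━━━┛            
                                         


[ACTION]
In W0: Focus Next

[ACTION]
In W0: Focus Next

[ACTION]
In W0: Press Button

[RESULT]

 ┏━━━━━━━━━━━━━━━━━━━━━━━━━━━━━━━━━━━━━━┓
 ┃ Spreadsheet                          ┃
 ┠──────────────────────────────────────┨
 ┃A1: Test                              ┃
 ┃       A       B       C       D      ┃
 ┃--------------------------------------┃
 ┃  1 [Test]         0       0       0  ┃
 ┃  2        0       0       0       0  ┃
 ┃  3        0     915       0       0Da┃
 ┗━━━━━━━━━━━━━━━━━━━━━━━━━━━━━━━━━━━━━━┛
 ┃Erro┃2024-01-15 00:00:18.450░┃         
 ┃The ┃2024-01-15 00:00:23.433▼┃         
 ┃Data┗━━━━━━━━━━━━━━━━━━━━━━━━┛         
 ┃This module validates data┃            
 ┃This module transforms thr┃            
 ┃The algorithm manages user┃            
 ┃The architecture generates┃            
 ┃Data processing transforms┃            
 ┃                          ┃            
 ┗━━━━━━━━━━━━━━━━━━━━━━━━━━┛            
                                         


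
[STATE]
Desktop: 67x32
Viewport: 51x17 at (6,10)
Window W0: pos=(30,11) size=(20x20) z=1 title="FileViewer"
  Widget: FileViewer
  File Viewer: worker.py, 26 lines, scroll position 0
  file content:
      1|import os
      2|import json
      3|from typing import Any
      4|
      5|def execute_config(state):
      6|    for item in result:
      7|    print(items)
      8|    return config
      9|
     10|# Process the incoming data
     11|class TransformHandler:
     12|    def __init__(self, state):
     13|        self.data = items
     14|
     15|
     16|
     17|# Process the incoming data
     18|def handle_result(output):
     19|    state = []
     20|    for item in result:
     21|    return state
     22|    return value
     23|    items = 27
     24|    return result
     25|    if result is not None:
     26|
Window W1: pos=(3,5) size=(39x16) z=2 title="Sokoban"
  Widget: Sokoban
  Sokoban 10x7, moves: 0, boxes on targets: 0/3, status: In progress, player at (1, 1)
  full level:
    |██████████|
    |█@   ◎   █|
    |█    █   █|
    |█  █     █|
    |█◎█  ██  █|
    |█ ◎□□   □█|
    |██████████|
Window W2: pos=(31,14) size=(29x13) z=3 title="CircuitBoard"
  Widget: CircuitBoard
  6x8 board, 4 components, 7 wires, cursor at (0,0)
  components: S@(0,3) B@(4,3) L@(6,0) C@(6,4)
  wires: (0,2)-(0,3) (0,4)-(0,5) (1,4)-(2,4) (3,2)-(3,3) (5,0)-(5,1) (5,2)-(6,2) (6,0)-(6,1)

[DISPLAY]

   █   █                           ┃               
 █     █                           ┃━━━━━━━┓       
█  ██  █                           ┃       ┃       
◎□□   □█                           ┃───────┨       
████████                 ┏━━━━━━━━━━━━━━━━━━━━━━━━━
ves: 0  0/3              ┃ CircuitBoard            
                         ┠─────────────────────────
                         ┃   0 1 2 3 4 5           
                         ┃0  [.]      · ─ S   · ─ ·
                         ┃                         
━━━━━━━━━━━━━━━━━━━━━━━━━┃1                   ·    
                        ┃┃                    │    
                        ┃┃2                   ·    
                        ┃┃                         
                        ┃┃3           · ─ ·        
                        ┃┃                         
                        ┃┗━━━━━━━━━━━━━━━━━━━━━━━━━


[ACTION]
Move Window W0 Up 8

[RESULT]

   █   █                           ┃_confi░┃       
 █     █                           ┃m in r░┃       
█  ██  █                           ┃tems) ░┃       
◎□□   □█                           ┃config░┃       
████████                 ┏━━━━━━━━━━━━━━━━━━━━━━━━━
ves: 0  0/3              ┃ CircuitBoard            
                         ┠─────────────────────────
                         ┃   0 1 2 3 4 5           
                         ┃0  [.]      · ─ S   · ─ ·
                         ┃                         
━━━━━━━━━━━━━━━━━━━━━━━━━┃1                   ·    
                        ┃┃                    │    
                        ┗┃2                   ·    
                         ┃                         
                         ┃3           · ─ ·        
                         ┃                         
                         ┗━━━━━━━━━━━━━━━━━━━━━━━━━


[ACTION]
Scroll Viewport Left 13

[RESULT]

   ┃█    █   █                           ┃_confi░┃ 
   ┃█  █     █                           ┃m in r░┃ 
   ┃█◎█  ██  █                           ┃tems) ░┃ 
   ┃█ ◎□□   □█                           ┃config░┃ 
   ┃██████████                 ┏━━━━━━━━━━━━━━━━━━━
   ┃Moves: 0  0/3              ┃ CircuitBoard      
   ┃                           ┠───────────────────
   ┃                           ┃   0 1 2 3 4 5     
   ┃                           ┃0  [.]      · ─ S  
   ┃                           ┃                   
   ┗━━━━━━━━━━━━━━━━━━━━━━━━━━━┃1                  
                              ┃┃                   
                              ┗┃2                  
                               ┃                   
                               ┃3           · ─ ·  
                               ┃                   
                               ┗━━━━━━━━━━━━━━━━━━━


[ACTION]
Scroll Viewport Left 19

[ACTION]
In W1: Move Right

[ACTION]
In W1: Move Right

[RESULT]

   ┃█    █   █                           ┃_confi░┃ 
   ┃█  █     █                           ┃m in r░┃ 
   ┃█◎█  ██  █                           ┃tems) ░┃ 
   ┃█ ◎□□   □█                           ┃config░┃ 
   ┃██████████                 ┏━━━━━━━━━━━━━━━━━━━
   ┃Moves: 2  0/3              ┃ CircuitBoard      
   ┃                           ┠───────────────────
   ┃                           ┃   0 1 2 3 4 5     
   ┃                           ┃0  [.]      · ─ S  
   ┃                           ┃                   
   ┗━━━━━━━━━━━━━━━━━━━━━━━━━━━┃1                  
                              ┃┃                   
                              ┗┃2                  
                               ┃                   
                               ┃3           · ─ ·  
                               ┃                   
                               ┗━━━━━━━━━━━━━━━━━━━


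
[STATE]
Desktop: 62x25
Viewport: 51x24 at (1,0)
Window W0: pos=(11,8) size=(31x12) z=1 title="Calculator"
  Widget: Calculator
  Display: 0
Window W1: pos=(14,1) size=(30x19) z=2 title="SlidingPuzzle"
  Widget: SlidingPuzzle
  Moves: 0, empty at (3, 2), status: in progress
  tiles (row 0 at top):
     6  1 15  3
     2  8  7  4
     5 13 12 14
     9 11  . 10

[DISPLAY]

                                                   
             ┏━━━━━━━━━━━━━━━━━━━━━━━━━━━━┓        
             ┃ SlidingPuzzle              ┃        
             ┠────────────────────────────┨        
             ┃┌────┬────┬────┬────┐       ┃        
             ┃│  6 │  1 │ 15 │  3 │       ┃        
             ┃├────┼────┼────┼────┤       ┃        
             ┃│  2 │  8 │  7 │  4 │       ┃        
          ┏━━┃├────┼────┼────┼────┤       ┃        
          ┃ C┃│  5 │ 13 │ 12 │ 14 │       ┃        
          ┠──┃├────┼────┼────┼────┤       ┃        
          ┃  ┃│  9 │ 11 │    │ 10 │       ┃        
          ┃┌─┃└────┴────┴────┴────┘       ┃        
          ┃│ ┃Moves: 0                    ┃        
          ┃├─┃                            ┃        
          ┃│ ┃                            ┃        
          ┃├─┃                            ┃        
          ┃│ ┃                            ┃        
          ┃└─┃                            ┃        
          ┗━━┗━━━━━━━━━━━━━━━━━━━━━━━━━━━━┛        
                                                   
                                                   
                                                   
                                                   


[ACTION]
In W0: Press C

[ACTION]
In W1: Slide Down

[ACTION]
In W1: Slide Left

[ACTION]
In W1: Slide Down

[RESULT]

                                                   
             ┏━━━━━━━━━━━━━━━━━━━━━━━━━━━━┓        
             ┃ SlidingPuzzle              ┃        
             ┠────────────────────────────┨        
             ┃┌────┬────┬────┬────┐       ┃        
             ┃│  6 │  1 │ 15 │  3 │       ┃        
             ┃├────┼────┼────┼────┤       ┃        
             ┃│  2 │  8 │  7 │    │       ┃        
          ┏━━┃├────┼────┼────┼────┤       ┃        
          ┃ C┃│  5 │ 13 │ 14 │  4 │       ┃        
          ┠──┃├────┼────┼────┼────┤       ┃        
          ┃  ┃│  9 │ 11 │ 12 │ 10 │       ┃        
          ┃┌─┃└────┴────┴────┴────┘       ┃        
          ┃│ ┃Moves: 3                    ┃        
          ┃├─┃                            ┃        
          ┃│ ┃                            ┃        
          ┃├─┃                            ┃        
          ┃│ ┃                            ┃        
          ┃└─┃                            ┃        
          ┗━━┗━━━━━━━━━━━━━━━━━━━━━━━━━━━━┛        
                                                   
                                                   
                                                   
                                                   


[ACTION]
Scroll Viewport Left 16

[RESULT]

                                                   
              ┏━━━━━━━━━━━━━━━━━━━━━━━━━━━━┓       
              ┃ SlidingPuzzle              ┃       
              ┠────────────────────────────┨       
              ┃┌────┬────┬────┬────┐       ┃       
              ┃│  6 │  1 │ 15 │  3 │       ┃       
              ┃├────┼────┼────┼────┤       ┃       
              ┃│  2 │  8 │  7 │    │       ┃       
           ┏━━┃├────┼────┼────┼────┤       ┃       
           ┃ C┃│  5 │ 13 │ 14 │  4 │       ┃       
           ┠──┃├────┼────┼────┼────┤       ┃       
           ┃  ┃│  9 │ 11 │ 12 │ 10 │       ┃       
           ┃┌─┃└────┴────┴────┴────┘       ┃       
           ┃│ ┃Moves: 3                    ┃       
           ┃├─┃                            ┃       
           ┃│ ┃                            ┃       
           ┃├─┃                            ┃       
           ┃│ ┃                            ┃       
           ┃└─┃                            ┃       
           ┗━━┗━━━━━━━━━━━━━━━━━━━━━━━━━━━━┛       
                                                   
                                                   
                                                   
                                                   


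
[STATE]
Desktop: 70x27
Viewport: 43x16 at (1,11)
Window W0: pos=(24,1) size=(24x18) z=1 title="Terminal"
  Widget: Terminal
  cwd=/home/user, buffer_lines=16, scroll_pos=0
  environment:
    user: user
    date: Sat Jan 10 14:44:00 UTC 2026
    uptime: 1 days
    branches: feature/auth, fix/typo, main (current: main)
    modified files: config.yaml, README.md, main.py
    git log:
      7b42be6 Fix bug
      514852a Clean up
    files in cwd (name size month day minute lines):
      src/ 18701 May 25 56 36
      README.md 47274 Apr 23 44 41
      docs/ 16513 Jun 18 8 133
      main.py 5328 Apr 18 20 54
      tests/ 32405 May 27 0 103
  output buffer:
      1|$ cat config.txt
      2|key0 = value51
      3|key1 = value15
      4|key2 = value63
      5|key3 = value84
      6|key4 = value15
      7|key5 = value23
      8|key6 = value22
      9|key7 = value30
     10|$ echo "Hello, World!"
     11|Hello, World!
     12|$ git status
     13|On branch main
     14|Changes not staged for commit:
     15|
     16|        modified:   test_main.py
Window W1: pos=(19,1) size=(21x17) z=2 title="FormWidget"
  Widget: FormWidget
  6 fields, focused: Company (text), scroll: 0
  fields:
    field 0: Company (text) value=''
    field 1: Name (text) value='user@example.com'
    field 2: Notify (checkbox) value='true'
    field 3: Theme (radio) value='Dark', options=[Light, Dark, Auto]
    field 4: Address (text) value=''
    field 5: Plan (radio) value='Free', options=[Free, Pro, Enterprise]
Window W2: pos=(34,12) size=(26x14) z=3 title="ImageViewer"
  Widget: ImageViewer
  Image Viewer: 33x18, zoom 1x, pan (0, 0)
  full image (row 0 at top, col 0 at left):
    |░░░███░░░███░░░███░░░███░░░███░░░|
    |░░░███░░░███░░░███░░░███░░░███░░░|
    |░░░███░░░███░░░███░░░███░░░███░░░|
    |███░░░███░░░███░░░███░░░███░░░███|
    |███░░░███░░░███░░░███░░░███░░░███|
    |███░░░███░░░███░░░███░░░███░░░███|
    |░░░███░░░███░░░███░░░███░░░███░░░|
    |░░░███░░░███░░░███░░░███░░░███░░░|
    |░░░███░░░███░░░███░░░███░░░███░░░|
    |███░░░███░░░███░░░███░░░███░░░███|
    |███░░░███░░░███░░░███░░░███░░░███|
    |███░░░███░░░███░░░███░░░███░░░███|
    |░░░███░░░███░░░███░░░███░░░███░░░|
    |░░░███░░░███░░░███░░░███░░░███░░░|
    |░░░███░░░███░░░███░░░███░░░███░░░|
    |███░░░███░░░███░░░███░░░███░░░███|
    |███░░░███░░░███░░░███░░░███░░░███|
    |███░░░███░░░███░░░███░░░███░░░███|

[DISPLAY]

                  ┃                   ┃    
                  ┃              ┏━━━━━━━━━
                  ┃              ┃ ImageVie
                  ┃              ┠─────────
                  ┃              ┃░░░███░░░
                  ┃              ┃░░░███░░░
                  ┗━━━━━━━━━━━━━━┃░░░███░░░
                       ┗━━━━━━━━━┃███░░░███
                                 ┃███░░░███
                                 ┃███░░░███
                                 ┃░░░███░░░
                                 ┃░░░███░░░
                                 ┃░░░███░░░
                                 ┃███░░░███
                                 ┗━━━━━━━━━
                                           


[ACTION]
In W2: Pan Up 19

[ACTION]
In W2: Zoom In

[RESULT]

                  ┃                   ┃    
                  ┃              ┏━━━━━━━━━
                  ┃              ┃ ImageVie
                  ┃              ┠─────────
                  ┃              ┃░░░░░░███
                  ┃              ┃░░░░░░███
                  ┗━━━━━━━━━━━━━━┃░░░░░░███
                       ┗━━━━━━━━━┃░░░░░░███
                                 ┃░░░░░░███
                                 ┃░░░░░░███
                                 ┃██████░░░
                                 ┃██████░░░
                                 ┃██████░░░
                                 ┃██████░░░
                                 ┗━━━━━━━━━
                                           


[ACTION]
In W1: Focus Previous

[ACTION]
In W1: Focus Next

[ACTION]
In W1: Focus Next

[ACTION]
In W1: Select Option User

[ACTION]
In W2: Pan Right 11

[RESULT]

                  ┃                   ┃    
                  ┃              ┏━━━━━━━━━
                  ┃              ┃ ImageVie
                  ┃              ┠─────────
                  ┃              ┃█░░░░░░██
                  ┃              ┃█░░░░░░██
                  ┗━━━━━━━━━━━━━━┃█░░░░░░██
                       ┗━━━━━━━━━┃█░░░░░░██
                                 ┃█░░░░░░██
                                 ┃█░░░░░░██
                                 ┃░██████░░
                                 ┃░██████░░
                                 ┃░██████░░
                                 ┃░██████░░
                                 ┗━━━━━━━━━
                                           


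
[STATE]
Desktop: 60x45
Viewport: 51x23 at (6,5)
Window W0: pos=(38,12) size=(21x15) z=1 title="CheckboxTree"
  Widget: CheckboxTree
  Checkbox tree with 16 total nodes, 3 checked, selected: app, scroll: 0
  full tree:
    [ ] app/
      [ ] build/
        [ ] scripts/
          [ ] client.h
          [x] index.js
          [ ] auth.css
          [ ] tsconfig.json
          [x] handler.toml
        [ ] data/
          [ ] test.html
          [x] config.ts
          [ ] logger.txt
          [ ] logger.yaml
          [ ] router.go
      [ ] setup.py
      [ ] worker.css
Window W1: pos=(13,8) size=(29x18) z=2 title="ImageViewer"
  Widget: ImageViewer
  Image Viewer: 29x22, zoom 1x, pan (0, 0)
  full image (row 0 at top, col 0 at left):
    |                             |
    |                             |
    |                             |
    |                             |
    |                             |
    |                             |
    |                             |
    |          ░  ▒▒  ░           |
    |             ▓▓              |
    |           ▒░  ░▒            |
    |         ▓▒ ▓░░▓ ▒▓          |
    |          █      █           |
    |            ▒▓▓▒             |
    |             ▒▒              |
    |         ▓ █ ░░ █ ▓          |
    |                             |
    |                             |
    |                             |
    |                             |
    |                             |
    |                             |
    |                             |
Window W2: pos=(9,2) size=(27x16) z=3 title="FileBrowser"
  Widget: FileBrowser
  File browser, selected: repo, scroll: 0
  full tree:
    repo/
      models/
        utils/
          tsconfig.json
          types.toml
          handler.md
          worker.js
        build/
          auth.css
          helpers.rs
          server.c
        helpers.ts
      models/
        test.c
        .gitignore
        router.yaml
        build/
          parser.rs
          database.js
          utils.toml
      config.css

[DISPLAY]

   ┃> [-] repo/              ┃                     
   ┃    [+] models/          ┃                     
   ┃    [+] models/          ┃                     
   ┃    config.css           ┃━━━━━┓               
   ┃                         ┃     ┃               
   ┃                         ┃─────┨               
   ┃                         ┃     ┃               
   ┃                         ┃     ┃━━━━━━━━━━━━━━━
   ┃                         ┃     ┃eckboxTree     
   ┃                         ┃     ┃───────────────
   ┃                         ┃     ┃] app/         
   ┃                         ┃     ┃[-] build/     
   ┗━━━━━━━━━━━━━━━━━━━━━━━━━┛     ┃  [-] scripts/ 
       ┃          ░  ▒▒  ░         ┃    [ ] client.
       ┃             ▓▓            ┃    [x] index.j
       ┃           ▒░  ░▒          ┃    [ ] auth.cs
       ┃         ▓▒ ▓░░▓ ▒▓        ┃    [ ] tsconfi
       ┃          █      █         ┃    [x] handler
       ┃            ▒▓▓▒           ┃  [-] data/    
       ┃             ▒▒            ┃    [ ] test.ht
       ┗━━━━━━━━━━━━━━━━━━━━━━━━━━━┛    [x] config.
                                ┗━━━━━━━━━━━━━━━━━━
                                                   


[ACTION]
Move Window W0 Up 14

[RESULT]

   ┃> [-] repo/              ┃  ┃     [-] scripts/ 
   ┃    [+] models/          ┃  ┃       [ ] client.
   ┃    [+] models/          ┃  ┃       [x] index.j
   ┃    config.css           ┃━━━━━┓    [ ] auth.cs
   ┃                         ┃     ┃    [ ] tsconfi
   ┃                         ┃─────┨    [x] handler
   ┃                         ┃     ┃  [-] data/    
   ┃                         ┃     ┃    [ ] test.ht
   ┃                         ┃     ┃    [x] config.
   ┃                         ┃     ┃━━━━━━━━━━━━━━━
   ┃                         ┃     ┃               
   ┃                         ┃     ┃               
   ┗━━━━━━━━━━━━━━━━━━━━━━━━━┛     ┃               
       ┃          ░  ▒▒  ░         ┃               
       ┃             ▓▓            ┃               
       ┃           ▒░  ░▒          ┃               
       ┃         ▓▒ ▓░░▓ ▒▓        ┃               
       ┃          █      █         ┃               
       ┃            ▒▓▓▒           ┃               
       ┃             ▒▒            ┃               
       ┗━━━━━━━━━━━━━━━━━━━━━━━━━━━┛               
                                                   
                                                   


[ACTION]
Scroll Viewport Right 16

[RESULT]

┃> [-] repo/              ┃  ┃     [-] scripts/  ┃ 
┃    [+] models/          ┃  ┃       [ ] client.h┃ 
┃    [+] models/          ┃  ┃       [x] index.js┃ 
┃    config.css           ┃━━━━━┓    [ ] auth.css┃ 
┃                         ┃     ┃    [ ] tsconfig┃ 
┃                         ┃─────┨    [x] handler.┃ 
┃                         ┃     ┃  [-] data/     ┃ 
┃                         ┃     ┃    [ ] test.htm┃ 
┃                         ┃     ┃    [x] config.t┃ 
┃                         ┃     ┃━━━━━━━━━━━━━━━━┛ 
┃                         ┃     ┃                  
┃                         ┃     ┃                  
┗━━━━━━━━━━━━━━━━━━━━━━━━━┛     ┃                  
    ┃          ░  ▒▒  ░         ┃                  
    ┃             ▓▓            ┃                  
    ┃           ▒░  ░▒          ┃                  
    ┃         ▓▒ ▓░░▓ ▒▓        ┃                  
    ┃          █      █         ┃                  
    ┃            ▒▓▓▒           ┃                  
    ┃             ▒▒            ┃                  
    ┗━━━━━━━━━━━━━━━━━━━━━━━━━━━┛                  
                                                   
                                                   


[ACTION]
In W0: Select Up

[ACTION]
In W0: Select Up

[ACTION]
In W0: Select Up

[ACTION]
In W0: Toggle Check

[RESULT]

┃> [-] repo/              ┃  ┃     [x] scripts/  ┃ 
┃    [+] models/          ┃  ┃       [x] client.h┃ 
┃    [+] models/          ┃  ┃       [x] index.js┃ 
┃    config.css           ┃━━━━━┓    [x] auth.css┃ 
┃                         ┃     ┃    [x] tsconfig┃ 
┃                         ┃─────┨    [x] handler.┃ 
┃                         ┃     ┃  [x] data/     ┃ 
┃                         ┃     ┃    [x] test.htm┃ 
┃                         ┃     ┃    [x] config.t┃ 
┃                         ┃     ┃━━━━━━━━━━━━━━━━┛ 
┃                         ┃     ┃                  
┃                         ┃     ┃                  
┗━━━━━━━━━━━━━━━━━━━━━━━━━┛     ┃                  
    ┃          ░  ▒▒  ░         ┃                  
    ┃             ▓▓            ┃                  
    ┃           ▒░  ░▒          ┃                  
    ┃         ▓▒ ▓░░▓ ▒▓        ┃                  
    ┃          █      █         ┃                  
    ┃            ▒▓▓▒           ┃                  
    ┃             ▒▒            ┃                  
    ┗━━━━━━━━━━━━━━━━━━━━━━━━━━━┛                  
                                                   
                                                   
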